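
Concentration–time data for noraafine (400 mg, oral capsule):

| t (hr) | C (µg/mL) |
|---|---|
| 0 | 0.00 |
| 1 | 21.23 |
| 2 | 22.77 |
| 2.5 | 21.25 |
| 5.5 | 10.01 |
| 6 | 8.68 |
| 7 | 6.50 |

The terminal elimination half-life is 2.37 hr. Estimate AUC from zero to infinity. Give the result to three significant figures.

AUC = 125 µg/mL·hr

Trapezoidal AUC_0→7:
  [0→1]: (0.00+21.23)/2 × 1 = 10.615
  [1→2]: (21.23+22.77)/2 × 1 = 22.0
  [2→2.5]: (22.77+21.25)/2 × 0.5 = 11.005
  [2.5→5.5]: (21.25+10.01)/2 × 3 = 46.89
  [5.5→6]: (10.01+8.68)/2 × 0.5 = 4.6725
  [6→7]: (8.68+6.50)/2 × 1 = 7.59
  Sum = 102.7725 µg/mL·hr
k_e = ln2 / t½ = 0.693147 / 2.37 = 0.2925 hr^-1
Extrapolated tail: C_last / k_e = 6.50 / 0.2925 = 22.222
AUC_0→∞ = 102.7725 + 22.222 = 124.9945 µg/mL·hr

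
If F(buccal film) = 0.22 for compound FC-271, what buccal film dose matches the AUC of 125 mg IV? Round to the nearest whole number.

D_buccal = 568 mg

For equal systemic exposure: F × D_ev = D_iv
D_ev = D_iv / F = 125 / 0.22 = 568.182 mg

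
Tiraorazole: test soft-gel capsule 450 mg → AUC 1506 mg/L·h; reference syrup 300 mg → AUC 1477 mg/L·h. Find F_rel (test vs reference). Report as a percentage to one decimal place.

F_rel = 68.0%

F_rel = (AUC_test/D_test) / (AUC_ref/D_ref)
      = (1506/450) / (1477/300)
      = 3.34667 / 4.92333 = 0.6798 = 67.98%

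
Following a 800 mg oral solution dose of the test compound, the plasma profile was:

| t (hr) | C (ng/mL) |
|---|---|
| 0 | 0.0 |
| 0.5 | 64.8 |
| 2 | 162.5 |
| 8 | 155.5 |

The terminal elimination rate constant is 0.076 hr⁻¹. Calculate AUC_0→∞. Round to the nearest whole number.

Trapezoidal AUC_0→8:
  [0→0.5]: (0.0+64.8)/2 × 0.5 = 16.2
  [0.5→2]: (64.8+162.5)/2 × 1.5 = 170.475
  [2→8]: (162.5+155.5)/2 × 6 = 954.0
  Sum = 1140.675 ng/mL·hr
Extrapolated tail: C_last / k_e = 155.5 / 0.076 = 2046.053
AUC_0→∞ = 1140.675 + 2046.053 = 3186.728 ng/mL·hr

AUC = 3187 ng/mL·hr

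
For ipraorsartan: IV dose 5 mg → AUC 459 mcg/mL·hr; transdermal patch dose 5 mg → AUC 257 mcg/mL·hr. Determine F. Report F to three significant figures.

F = (AUC_ev / D_ev) / (AUC_iv / D_iv)
  = (257/5) / (459/5)
  = 51.4 / 91.8 = 0.5599

F = 0.560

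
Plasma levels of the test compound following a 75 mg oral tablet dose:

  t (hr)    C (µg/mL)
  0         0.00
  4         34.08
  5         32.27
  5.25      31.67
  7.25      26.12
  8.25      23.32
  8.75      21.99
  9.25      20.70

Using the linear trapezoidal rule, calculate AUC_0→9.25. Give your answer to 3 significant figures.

AUC = 214 µg/mL·hr

Trapezoidal AUC_0→9.25:
  [0→4]: (0.00+34.08)/2 × 4 = 68.16
  [4→5]: (34.08+32.27)/2 × 1 = 33.175
  [5→5.25]: (32.27+31.67)/2 × 0.25 = 7.9925
  [5.25→7.25]: (31.67+26.12)/2 × 2 = 57.79
  [7.25→8.25]: (26.12+23.32)/2 × 1 = 24.72
  [8.25→8.75]: (23.32+21.99)/2 × 0.5 = 11.3275
  [8.75→9.25]: (21.99+20.70)/2 × 0.5 = 10.6725
  Sum = 213.8375 µg/mL·hr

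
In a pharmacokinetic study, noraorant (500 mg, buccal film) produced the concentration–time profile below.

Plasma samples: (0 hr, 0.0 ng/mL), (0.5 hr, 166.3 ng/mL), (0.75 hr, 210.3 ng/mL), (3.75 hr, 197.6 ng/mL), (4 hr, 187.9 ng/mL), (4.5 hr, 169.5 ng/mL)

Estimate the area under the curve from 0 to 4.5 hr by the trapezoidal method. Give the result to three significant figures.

AUC = 838 ng/mL·hr

Trapezoidal AUC_0→4.5:
  [0→0.5]: (0.0+166.3)/2 × 0.5 = 41.575
  [0.5→0.75]: (166.3+210.3)/2 × 0.25 = 47.075
  [0.75→3.75]: (210.3+197.6)/2 × 3 = 611.85
  [3.75→4]: (197.6+187.9)/2 × 0.25 = 48.1875
  [4→4.5]: (187.9+169.5)/2 × 0.5 = 89.35
  Sum = 838.0375 ng/mL·hr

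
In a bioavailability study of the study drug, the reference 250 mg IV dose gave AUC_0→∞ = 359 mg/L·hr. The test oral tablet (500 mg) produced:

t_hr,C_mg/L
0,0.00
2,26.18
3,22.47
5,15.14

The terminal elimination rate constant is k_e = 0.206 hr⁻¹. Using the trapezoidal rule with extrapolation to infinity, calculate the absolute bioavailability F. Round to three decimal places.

Trapezoidal AUC_0→5 (oral tablet):
  [0→2]: (0.00+26.18)/2 × 2 = 26.18
  [2→3]: (26.18+22.47)/2 × 1 = 24.325
  [3→5]: (22.47+15.14)/2 × 2 = 37.61
  Sum = 88.115 mg/L·hr
Tail: C_last/k_e = 15.14/0.206 = 73.495
AUC_0→∞ (oral tablet) = 88.115 + 73.495 = 161.61 mg/L·hr
F = (AUC_ev/D_ev)/(AUC_iv/D_iv) = (161.61/500)/(359/250) = 0.32322/1.436 = 0.2251

F = 0.225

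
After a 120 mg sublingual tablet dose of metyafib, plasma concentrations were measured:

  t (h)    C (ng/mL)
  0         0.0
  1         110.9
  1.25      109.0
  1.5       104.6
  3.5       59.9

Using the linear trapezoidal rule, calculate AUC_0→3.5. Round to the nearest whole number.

Trapezoidal AUC_0→3.5:
  [0→1]: (0.0+110.9)/2 × 1 = 55.45
  [1→1.25]: (110.9+109.0)/2 × 0.25 = 27.4875
  [1.25→1.5]: (109.0+104.6)/2 × 0.25 = 26.7
  [1.5→3.5]: (104.6+59.9)/2 × 2 = 164.5
  Sum = 274.1375 ng/mL·h

AUC = 274 ng/mL·h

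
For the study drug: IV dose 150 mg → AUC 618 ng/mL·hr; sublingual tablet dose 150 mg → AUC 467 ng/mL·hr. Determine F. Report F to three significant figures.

F = (AUC_ev / D_ev) / (AUC_iv / D_iv)
  = (467/150) / (618/150)
  = 3.11333 / 4.12 = 0.7557

F = 0.756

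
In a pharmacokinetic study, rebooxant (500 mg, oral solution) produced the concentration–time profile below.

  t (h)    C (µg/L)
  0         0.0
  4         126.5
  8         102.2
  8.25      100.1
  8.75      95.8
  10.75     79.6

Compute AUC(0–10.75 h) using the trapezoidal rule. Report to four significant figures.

Trapezoidal AUC_0→10.75:
  [0→4]: (0.0+126.5)/2 × 4 = 253.0
  [4→8]: (126.5+102.2)/2 × 4 = 457.4
  [8→8.25]: (102.2+100.1)/2 × 0.25 = 25.2875
  [8.25→8.75]: (100.1+95.8)/2 × 0.5 = 48.975
  [8.75→10.75]: (95.8+79.6)/2 × 2 = 175.4
  Sum = 960.0625 µg/L·h

AUC = 960.1 µg/L·h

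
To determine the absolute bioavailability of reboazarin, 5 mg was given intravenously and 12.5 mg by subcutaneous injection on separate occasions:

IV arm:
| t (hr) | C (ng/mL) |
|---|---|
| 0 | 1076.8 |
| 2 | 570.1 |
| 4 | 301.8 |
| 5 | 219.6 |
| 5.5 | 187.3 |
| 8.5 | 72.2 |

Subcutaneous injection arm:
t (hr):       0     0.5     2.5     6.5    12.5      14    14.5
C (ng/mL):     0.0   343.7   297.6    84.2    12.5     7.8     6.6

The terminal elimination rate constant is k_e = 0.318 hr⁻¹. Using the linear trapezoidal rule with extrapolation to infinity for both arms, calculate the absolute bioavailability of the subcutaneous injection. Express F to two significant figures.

F = 0.21

Trapezoidal AUC_0→8.5 (IV):
  [0→2]: (1076.8+570.1)/2 × 2 = 1646.9
  [2→4]: (570.1+301.8)/2 × 2 = 871.9
  [4→5]: (301.8+219.6)/2 × 1 = 260.7
  [5→5.5]: (219.6+187.3)/2 × 0.5 = 101.725
  [5.5→8.5]: (187.3+72.2)/2 × 3 = 389.25
  Sum = 3270.475 ng/mL·hr
IV tail: 72.2/0.318 = 227.044; AUC_iv,0→∞ = 3270.475 + 227.044 = 3497.519 ng/mL·hr
Trapezoidal AUC_0→14.5 (subcutaneous injection):
  [0→0.5]: (0.0+343.7)/2 × 0.5 = 85.925
  [0.5→2.5]: (343.7+297.6)/2 × 2 = 641.3
  [2.5→6.5]: (297.6+84.2)/2 × 4 = 763.6
  [6.5→12.5]: (84.2+12.5)/2 × 6 = 290.1
  [12.5→14]: (12.5+7.8)/2 × 1.5 = 15.225
  [14→14.5]: (7.8+6.6)/2 × 0.5 = 3.6
  Sum = 1799.75 ng/mL·hr
subcutaneous injection tail: 6.6/0.318 = 20.755; AUC_ev,0→∞ = 1799.75 + 20.755 = 1820.505 ng/mL·hr
F = (AUC_ev/D_ev)/(AUC_iv/D_iv) = (1820.505/12.5)/(3497.519/5) = 145.6404/699.5038 = 0.2082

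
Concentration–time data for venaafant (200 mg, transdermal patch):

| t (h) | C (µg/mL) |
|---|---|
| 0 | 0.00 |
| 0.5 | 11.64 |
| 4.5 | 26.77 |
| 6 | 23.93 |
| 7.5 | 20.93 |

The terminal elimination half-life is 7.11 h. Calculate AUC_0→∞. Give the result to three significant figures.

Trapezoidal AUC_0→7.5:
  [0→0.5]: (0.00+11.64)/2 × 0.5 = 2.91
  [0.5→4.5]: (11.64+26.77)/2 × 4 = 76.82
  [4.5→6]: (26.77+23.93)/2 × 1.5 = 38.025
  [6→7.5]: (23.93+20.93)/2 × 1.5 = 33.645
  Sum = 151.4 µg/mL·h
k_e = ln2 / t½ = 0.693147 / 7.11 = 0.0975 h^-1
Extrapolated tail: C_last / k_e = 20.93 / 0.0975 = 214.667
AUC_0→∞ = 151.4 + 214.667 = 366.067 µg/mL·h

AUC = 366 µg/mL·h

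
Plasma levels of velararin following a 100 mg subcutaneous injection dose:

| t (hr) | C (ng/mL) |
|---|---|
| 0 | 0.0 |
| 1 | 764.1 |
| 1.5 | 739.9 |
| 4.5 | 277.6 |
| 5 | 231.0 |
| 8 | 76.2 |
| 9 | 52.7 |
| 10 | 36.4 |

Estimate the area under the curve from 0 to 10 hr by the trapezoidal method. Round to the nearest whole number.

Trapezoidal AUC_0→10:
  [0→1]: (0.0+764.1)/2 × 1 = 382.05
  [1→1.5]: (764.1+739.9)/2 × 0.5 = 376.0
  [1.5→4.5]: (739.9+277.6)/2 × 3 = 1526.25
  [4.5→5]: (277.6+231.0)/2 × 0.5 = 127.15
  [5→8]: (231.0+76.2)/2 × 3 = 460.8
  [8→9]: (76.2+52.7)/2 × 1 = 64.45
  [9→10]: (52.7+36.4)/2 × 1 = 44.55
  Sum = 2981.25 ng/mL·hr

AUC = 2981 ng/mL·hr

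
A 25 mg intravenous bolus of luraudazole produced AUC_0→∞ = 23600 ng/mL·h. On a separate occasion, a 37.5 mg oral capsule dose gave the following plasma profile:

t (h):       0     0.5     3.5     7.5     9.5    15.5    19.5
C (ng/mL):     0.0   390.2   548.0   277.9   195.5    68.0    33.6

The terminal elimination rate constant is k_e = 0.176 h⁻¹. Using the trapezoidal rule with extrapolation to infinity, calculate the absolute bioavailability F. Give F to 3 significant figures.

Trapezoidal AUC_0→19.5 (oral capsule):
  [0→0.5]: (0.0+390.2)/2 × 0.5 = 97.55
  [0.5→3.5]: (390.2+548.0)/2 × 3 = 1407.3
  [3.5→7.5]: (548.0+277.9)/2 × 4 = 1651.8
  [7.5→9.5]: (277.9+195.5)/2 × 2 = 473.4
  [9.5→15.5]: (195.5+68.0)/2 × 6 = 790.5
  [15.5→19.5]: (68.0+33.6)/2 × 4 = 203.2
  Sum = 4623.75 ng/mL·h
Tail: C_last/k_e = 33.6/0.176 = 190.909
AUC_0→∞ (oral capsule) = 4623.75 + 190.909 = 4814.659 ng/mL·h
F = (AUC_ev/D_ev)/(AUC_iv/D_iv) = (4814.659/37.5)/(23600/25) = 128.391/944 = 0.1360

F = 0.136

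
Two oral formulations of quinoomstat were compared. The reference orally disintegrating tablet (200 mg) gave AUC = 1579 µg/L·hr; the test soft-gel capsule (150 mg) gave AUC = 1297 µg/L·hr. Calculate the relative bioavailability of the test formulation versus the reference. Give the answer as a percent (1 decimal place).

F_rel = 109.5%

F_rel = (AUC_test/D_test) / (AUC_ref/D_ref)
      = (1297/150) / (1579/200)
      = 8.64667 / 7.895 = 1.0952 = 109.52%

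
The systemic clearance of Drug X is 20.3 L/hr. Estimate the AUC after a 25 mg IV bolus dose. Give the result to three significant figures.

AUC = 1.23 mg/L·hr

AUC_0→∞ = Dose_iv / CL
        = 25 / 20.3 = 1.23153 mg/L·hr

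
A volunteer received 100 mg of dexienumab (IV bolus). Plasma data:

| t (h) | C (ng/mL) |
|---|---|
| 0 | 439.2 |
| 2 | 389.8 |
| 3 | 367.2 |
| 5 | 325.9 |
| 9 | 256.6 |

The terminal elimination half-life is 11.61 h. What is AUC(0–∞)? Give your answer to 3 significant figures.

AUC = 7360 ng/mL·h

Trapezoidal AUC_0→9:
  [0→2]: (439.2+389.8)/2 × 2 = 829.0
  [2→3]: (389.8+367.2)/2 × 1 = 378.5
  [3→5]: (367.2+325.9)/2 × 2 = 693.1
  [5→9]: (325.9+256.6)/2 × 4 = 1165.0
  Sum = 3065.6 ng/mL·h
k_e = ln2 / t½ = 0.693147 / 11.61 = 0.0597 h^-1
Extrapolated tail: C_last / k_e = 256.6 / 0.0597 = 4298.157
AUC_0→∞ = 3065.6 + 4298.157 = 7363.757 ng/mL·h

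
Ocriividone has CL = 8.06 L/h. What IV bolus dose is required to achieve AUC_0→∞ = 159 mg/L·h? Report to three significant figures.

Dose = 1280 mg

Dose_iv = CL × AUC_0→∞
     = 8.06 × 159 = 1281.54 mg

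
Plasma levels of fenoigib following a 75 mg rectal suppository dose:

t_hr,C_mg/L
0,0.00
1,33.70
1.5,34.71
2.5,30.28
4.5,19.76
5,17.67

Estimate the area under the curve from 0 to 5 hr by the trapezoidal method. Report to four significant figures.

Trapezoidal AUC_0→5:
  [0→1]: (0.00+33.70)/2 × 1 = 16.85
  [1→1.5]: (33.70+34.71)/2 × 0.5 = 17.1025
  [1.5→2.5]: (34.71+30.28)/2 × 1 = 32.495
  [2.5→4.5]: (30.28+19.76)/2 × 2 = 50.04
  [4.5→5]: (19.76+17.67)/2 × 0.5 = 9.3575
  Sum = 125.845 mg/L·hr

AUC = 125.8 mg/L·hr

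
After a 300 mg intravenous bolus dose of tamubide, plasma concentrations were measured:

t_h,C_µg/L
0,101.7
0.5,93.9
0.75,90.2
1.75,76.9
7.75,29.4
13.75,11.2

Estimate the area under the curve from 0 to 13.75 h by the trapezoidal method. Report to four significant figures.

Trapezoidal AUC_0→13.75:
  [0→0.5]: (101.7+93.9)/2 × 0.5 = 48.9
  [0.5→0.75]: (93.9+90.2)/2 × 0.25 = 23.0125
  [0.75→1.75]: (90.2+76.9)/2 × 1 = 83.55
  [1.75→7.75]: (76.9+29.4)/2 × 6 = 318.9
  [7.75→13.75]: (29.4+11.2)/2 × 6 = 121.8
  Sum = 596.1625 µg/L·h

AUC = 596.2 µg/L·h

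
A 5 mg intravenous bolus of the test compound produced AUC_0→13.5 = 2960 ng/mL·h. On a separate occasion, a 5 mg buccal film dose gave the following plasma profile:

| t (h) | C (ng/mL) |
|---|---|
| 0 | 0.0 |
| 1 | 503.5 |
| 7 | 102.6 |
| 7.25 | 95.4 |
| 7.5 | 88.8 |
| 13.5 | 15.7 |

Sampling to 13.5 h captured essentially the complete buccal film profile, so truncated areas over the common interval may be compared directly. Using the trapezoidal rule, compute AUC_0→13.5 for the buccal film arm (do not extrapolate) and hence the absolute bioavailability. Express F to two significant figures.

Trapezoidal AUC_0→13.5 (buccal film):
  [0→1]: (0.0+503.5)/2 × 1 = 251.75
  [1→7]: (503.5+102.6)/2 × 6 = 1818.3
  [7→7.25]: (102.6+95.4)/2 × 0.25 = 24.75
  [7.25→7.5]: (95.4+88.8)/2 × 0.25 = 23.025
  [7.5→13.5]: (88.8+15.7)/2 × 6 = 313.5
  Sum = 2431.325 ng/mL·h
F = (AUC_ev/D_ev)/(AUC_iv/D_iv) = (2431.325/5)/(2960/5) = 486.265/592 = 0.8214

F = 0.82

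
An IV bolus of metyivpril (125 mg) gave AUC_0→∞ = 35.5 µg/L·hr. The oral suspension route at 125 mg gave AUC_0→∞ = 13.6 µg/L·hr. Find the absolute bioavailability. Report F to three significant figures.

F = (AUC_ev / D_ev) / (AUC_iv / D_iv)
  = (13.6/125) / (35.5/125)
  = 0.1088 / 0.284 = 0.3831

F = 0.383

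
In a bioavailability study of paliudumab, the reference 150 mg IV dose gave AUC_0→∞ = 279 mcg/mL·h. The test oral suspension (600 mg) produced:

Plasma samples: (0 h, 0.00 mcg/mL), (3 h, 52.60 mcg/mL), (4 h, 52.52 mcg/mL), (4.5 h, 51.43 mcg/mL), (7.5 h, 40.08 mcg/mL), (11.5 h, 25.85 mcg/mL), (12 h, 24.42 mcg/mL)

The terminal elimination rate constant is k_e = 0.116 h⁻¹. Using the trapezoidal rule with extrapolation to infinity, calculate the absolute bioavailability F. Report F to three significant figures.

F = 0.582

Trapezoidal AUC_0→12 (oral suspension):
  [0→3]: (0.00+52.60)/2 × 3 = 78.9
  [3→4]: (52.60+52.52)/2 × 1 = 52.56
  [4→4.5]: (52.52+51.43)/2 × 0.5 = 25.9875
  [4.5→7.5]: (51.43+40.08)/2 × 3 = 137.265
  [7.5→11.5]: (40.08+25.85)/2 × 4 = 131.86
  [11.5→12]: (25.85+24.42)/2 × 0.5 = 12.5675
  Sum = 439.14 mcg/mL·h
Tail: C_last/k_e = 24.42/0.116 = 210.517
AUC_0→∞ (oral suspension) = 439.14 + 210.517 = 649.657 mcg/mL·h
F = (AUC_ev/D_ev)/(AUC_iv/D_iv) = (649.657/600)/(279/150) = 1.08276/1.86 = 0.5821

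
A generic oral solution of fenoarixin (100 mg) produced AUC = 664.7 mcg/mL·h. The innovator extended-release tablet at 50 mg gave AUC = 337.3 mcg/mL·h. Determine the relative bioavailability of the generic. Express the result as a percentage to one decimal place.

F_rel = 98.5%

F_rel = (AUC_test/D_test) / (AUC_ref/D_ref)
      = (664.7/100) / (337.3/50)
      = 6.647 / 6.746 = 0.9853 = 98.53%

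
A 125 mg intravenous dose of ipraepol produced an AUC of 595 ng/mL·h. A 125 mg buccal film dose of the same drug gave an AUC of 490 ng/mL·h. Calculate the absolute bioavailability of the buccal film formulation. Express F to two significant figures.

F = (AUC_ev / D_ev) / (AUC_iv / D_iv)
  = (490/125) / (595/125)
  = 3.92 / 4.76 = 0.8235

F = 0.82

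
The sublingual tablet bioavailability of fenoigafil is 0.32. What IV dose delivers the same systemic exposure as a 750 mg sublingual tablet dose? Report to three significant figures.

Systemic exposure from an extravascular dose = F × D_ev, so the equivalent IV dose is F × D_ev.
D_iv = F × D_ev = 0.32 × 750 = 240 mg

D_iv = 240 mg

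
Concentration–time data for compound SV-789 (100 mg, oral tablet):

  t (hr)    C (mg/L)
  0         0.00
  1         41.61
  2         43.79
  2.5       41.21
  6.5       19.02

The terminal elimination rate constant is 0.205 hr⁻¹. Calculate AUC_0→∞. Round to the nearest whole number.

AUC = 298 mg/L·hr

Trapezoidal AUC_0→6.5:
  [0→1]: (0.00+41.61)/2 × 1 = 20.805
  [1→2]: (41.61+43.79)/2 × 1 = 42.7
  [2→2.5]: (43.79+41.21)/2 × 0.5 = 21.25
  [2.5→6.5]: (41.21+19.02)/2 × 4 = 120.46
  Sum = 205.215 mg/L·hr
Extrapolated tail: C_last / k_e = 19.02 / 0.205 = 92.780
AUC_0→∞ = 205.215 + 92.780 = 297.995 mg/L·hr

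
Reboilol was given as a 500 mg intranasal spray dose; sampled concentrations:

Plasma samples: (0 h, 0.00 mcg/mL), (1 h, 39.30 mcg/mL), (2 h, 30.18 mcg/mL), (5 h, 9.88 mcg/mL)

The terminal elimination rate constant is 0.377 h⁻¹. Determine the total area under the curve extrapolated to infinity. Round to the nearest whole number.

Trapezoidal AUC_0→5:
  [0→1]: (0.00+39.30)/2 × 1 = 19.65
  [1→2]: (39.30+30.18)/2 × 1 = 34.74
  [2→5]: (30.18+9.88)/2 × 3 = 60.09
  Sum = 114.48 mcg/mL·h
Extrapolated tail: C_last / k_e = 9.88 / 0.377 = 26.207
AUC_0→∞ = 114.48 + 26.207 = 140.687 mcg/mL·h

AUC = 141 mcg/mL·h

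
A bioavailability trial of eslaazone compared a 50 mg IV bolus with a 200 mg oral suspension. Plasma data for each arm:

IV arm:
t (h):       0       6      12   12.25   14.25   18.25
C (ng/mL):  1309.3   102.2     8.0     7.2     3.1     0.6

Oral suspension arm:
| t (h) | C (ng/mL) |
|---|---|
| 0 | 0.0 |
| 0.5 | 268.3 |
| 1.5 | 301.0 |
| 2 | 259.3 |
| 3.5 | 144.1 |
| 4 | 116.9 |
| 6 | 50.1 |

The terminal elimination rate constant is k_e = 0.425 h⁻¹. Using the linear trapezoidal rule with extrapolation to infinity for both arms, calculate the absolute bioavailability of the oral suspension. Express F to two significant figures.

Trapezoidal AUC_0→18.25 (IV):
  [0→6]: (1309.3+102.2)/2 × 6 = 4234.5
  [6→12]: (102.2+8.0)/2 × 6 = 330.6
  [12→12.25]: (8.0+7.2)/2 × 0.25 = 1.9
  [12.25→14.25]: (7.2+3.1)/2 × 2 = 10.3
  [14.25→18.25]: (3.1+0.6)/2 × 4 = 7.4
  Sum = 4584.7 ng/mL·h
IV tail: 0.6/0.425 = 1.412; AUC_iv,0→∞ = 4584.7 + 1.412 = 4586.112 ng/mL·h
Trapezoidal AUC_0→6 (oral suspension):
  [0→0.5]: (0.0+268.3)/2 × 0.5 = 67.075
  [0.5→1.5]: (268.3+301.0)/2 × 1 = 284.65
  [1.5→2]: (301.0+259.3)/2 × 0.5 = 140.075
  [2→3.5]: (259.3+144.1)/2 × 1.5 = 302.55
  [3.5→4]: (144.1+116.9)/2 × 0.5 = 65.25
  [4→6]: (116.9+50.1)/2 × 2 = 167.0
  Sum = 1026.6 ng/mL·h
oral suspension tail: 50.1/0.425 = 117.882; AUC_ev,0→∞ = 1026.6 + 117.882 = 1144.482 ng/mL·h
F = (AUC_ev/D_ev)/(AUC_iv/D_iv) = (1144.482/200)/(4586.112/50) = 5.72241/91.72224 = 0.0624

F = 0.062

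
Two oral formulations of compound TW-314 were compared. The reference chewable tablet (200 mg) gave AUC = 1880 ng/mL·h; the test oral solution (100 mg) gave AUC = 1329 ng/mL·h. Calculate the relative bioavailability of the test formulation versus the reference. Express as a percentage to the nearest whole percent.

F_rel = 141%

F_rel = (AUC_test/D_test) / (AUC_ref/D_ref)
      = (1329/100) / (1880/200)
      = 13.29 / 9.4 = 1.4138 = 141.38%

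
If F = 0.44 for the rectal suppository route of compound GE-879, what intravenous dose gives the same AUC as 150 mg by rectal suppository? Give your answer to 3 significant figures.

Systemic exposure from an extravascular dose = F × D_ev, so the equivalent IV dose is F × D_ev.
D_iv = F × D_ev = 0.44 × 150 = 66 mg

D_iv = 66.0 mg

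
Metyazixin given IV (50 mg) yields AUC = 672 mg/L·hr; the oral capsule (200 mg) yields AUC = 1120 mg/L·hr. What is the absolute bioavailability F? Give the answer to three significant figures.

F = 0.417

F = (AUC_ev / D_ev) / (AUC_iv / D_iv)
  = (1120/200) / (672/50)
  = 5.6 / 13.44 = 0.4167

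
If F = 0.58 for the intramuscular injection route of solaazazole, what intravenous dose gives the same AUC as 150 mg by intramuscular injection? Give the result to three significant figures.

Systemic exposure from an extravascular dose = F × D_ev, so the equivalent IV dose is F × D_ev.
D_iv = F × D_ev = 0.58 × 150 = 87 mg

D_iv = 87.0 mg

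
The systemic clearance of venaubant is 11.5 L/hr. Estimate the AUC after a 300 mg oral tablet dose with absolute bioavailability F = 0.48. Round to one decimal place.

AUC_0→∞ = F × Dose / CL
        = 0.48 × 300 / 11.5 = 12.5217 mg/L·hr

AUC = 12.5 mg/L·hr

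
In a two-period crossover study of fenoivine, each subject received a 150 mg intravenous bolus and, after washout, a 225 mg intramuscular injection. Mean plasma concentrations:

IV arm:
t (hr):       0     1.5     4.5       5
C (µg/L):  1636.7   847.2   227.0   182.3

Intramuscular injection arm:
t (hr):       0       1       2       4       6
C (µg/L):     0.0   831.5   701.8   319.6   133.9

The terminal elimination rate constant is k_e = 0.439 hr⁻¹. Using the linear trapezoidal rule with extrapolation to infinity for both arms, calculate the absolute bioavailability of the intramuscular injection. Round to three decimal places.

Trapezoidal AUC_0→5 (IV):
  [0→1.5]: (1636.7+847.2)/2 × 1.5 = 1862.925
  [1.5→4.5]: (847.2+227.0)/2 × 3 = 1611.3
  [4.5→5]: (227.0+182.3)/2 × 0.5 = 102.325
  Sum = 3576.55 µg/L·hr
IV tail: 182.3/0.439 = 415.262; AUC_iv,0→∞ = 3576.55 + 415.262 = 3991.812 µg/L·hr
Trapezoidal AUC_0→6 (intramuscular injection):
  [0→1]: (0.0+831.5)/2 × 1 = 415.75
  [1→2]: (831.5+701.8)/2 × 1 = 766.65
  [2→4]: (701.8+319.6)/2 × 2 = 1021.4
  [4→6]: (319.6+133.9)/2 × 2 = 453.5
  Sum = 2657.3 µg/L·hr
intramuscular injection tail: 133.9/0.439 = 305.011; AUC_ev,0→∞ = 2657.3 + 305.011 = 2962.311 µg/L·hr
F = (AUC_ev/D_ev)/(AUC_iv/D_iv) = (2962.311/225)/(3991.812/150) = 13.1658/26.61208 = 0.4947

F = 0.495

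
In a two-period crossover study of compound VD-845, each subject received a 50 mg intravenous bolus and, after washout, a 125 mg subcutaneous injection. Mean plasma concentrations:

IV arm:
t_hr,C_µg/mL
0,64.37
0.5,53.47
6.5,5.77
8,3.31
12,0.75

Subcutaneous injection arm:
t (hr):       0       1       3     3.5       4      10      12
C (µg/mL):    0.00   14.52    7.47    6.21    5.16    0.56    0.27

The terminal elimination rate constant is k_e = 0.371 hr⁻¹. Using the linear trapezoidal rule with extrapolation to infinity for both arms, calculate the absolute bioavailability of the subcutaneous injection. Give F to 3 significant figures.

F = 0.0968

Trapezoidal AUC_0→12 (IV):
  [0→0.5]: (64.37+53.47)/2 × 0.5 = 29.46
  [0.5→6.5]: (53.47+5.77)/2 × 6 = 177.72
  [6.5→8]: (5.77+3.31)/2 × 1.5 = 6.81
  [8→12]: (3.31+0.75)/2 × 4 = 8.12
  Sum = 222.11 µg/mL·hr
IV tail: 0.75/0.371 = 2.022; AUC_iv,0→∞ = 222.11 + 2.022 = 224.132 µg/mL·hr
Trapezoidal AUC_0→12 (subcutaneous injection):
  [0→1]: (0.00+14.52)/2 × 1 = 7.26
  [1→3]: (14.52+7.47)/2 × 2 = 21.99
  [3→3.5]: (7.47+6.21)/2 × 0.5 = 3.42
  [3.5→4]: (6.21+5.16)/2 × 0.5 = 2.8425
  [4→10]: (5.16+0.56)/2 × 6 = 17.16
  [10→12]: (0.56+0.27)/2 × 2 = 0.83
  Sum = 53.5025 µg/mL·hr
subcutaneous injection tail: 0.27/0.371 = 0.728; AUC_ev,0→∞ = 53.5025 + 0.728 = 54.2305 µg/mL·hr
F = (AUC_ev/D_ev)/(AUC_iv/D_iv) = (54.2305/125)/(224.132/50) = 0.433844/4.48264 = 0.0968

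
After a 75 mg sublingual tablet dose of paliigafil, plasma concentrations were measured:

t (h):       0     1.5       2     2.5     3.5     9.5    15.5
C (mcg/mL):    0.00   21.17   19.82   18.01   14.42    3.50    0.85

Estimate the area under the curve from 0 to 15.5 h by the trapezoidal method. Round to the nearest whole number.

AUC = 119 mcg/mL·h

Trapezoidal AUC_0→15.5:
  [0→1.5]: (0.00+21.17)/2 × 1.5 = 15.8775
  [1.5→2]: (21.17+19.82)/2 × 0.5 = 10.2475
  [2→2.5]: (19.82+18.01)/2 × 0.5 = 9.4575
  [2.5→3.5]: (18.01+14.42)/2 × 1 = 16.215
  [3.5→9.5]: (14.42+3.50)/2 × 6 = 53.76
  [9.5→15.5]: (3.50+0.85)/2 × 6 = 13.05
  Sum = 118.6075 mcg/mL·h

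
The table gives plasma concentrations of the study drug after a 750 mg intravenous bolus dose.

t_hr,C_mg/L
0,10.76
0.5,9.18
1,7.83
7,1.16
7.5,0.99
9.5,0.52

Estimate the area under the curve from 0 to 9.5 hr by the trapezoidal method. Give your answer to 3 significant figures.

AUC = 38.3 mg/L·hr

Trapezoidal AUC_0→9.5:
  [0→0.5]: (10.76+9.18)/2 × 0.5 = 4.985
  [0.5→1]: (9.18+7.83)/2 × 0.5 = 4.2525
  [1→7]: (7.83+1.16)/2 × 6 = 26.97
  [7→7.5]: (1.16+0.99)/2 × 0.5 = 0.5375
  [7.5→9.5]: (0.99+0.52)/2 × 2 = 1.51
  Sum = 38.255 mg/L·hr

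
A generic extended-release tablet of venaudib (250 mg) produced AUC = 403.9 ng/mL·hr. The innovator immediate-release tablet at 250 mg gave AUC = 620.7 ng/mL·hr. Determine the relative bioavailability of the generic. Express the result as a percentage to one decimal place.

F_rel = (AUC_test/D_test) / (AUC_ref/D_ref)
      = (403.9/250) / (620.7/250)
      = 1.6156 / 2.4828 = 0.6507 = 65.07%

F_rel = 65.1%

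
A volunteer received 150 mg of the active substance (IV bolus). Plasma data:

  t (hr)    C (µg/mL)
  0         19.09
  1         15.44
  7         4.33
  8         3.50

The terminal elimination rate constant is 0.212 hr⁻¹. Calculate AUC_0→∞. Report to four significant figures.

Trapezoidal AUC_0→8:
  [0→1]: (19.09+15.44)/2 × 1 = 17.265
  [1→7]: (15.44+4.33)/2 × 6 = 59.31
  [7→8]: (4.33+3.50)/2 × 1 = 3.915
  Sum = 80.49 µg/mL·hr
Extrapolated tail: C_last / k_e = 3.50 / 0.212 = 16.509
AUC_0→∞ = 80.49 + 16.509 = 96.999 µg/mL·hr

AUC = 97.00 µg/mL·hr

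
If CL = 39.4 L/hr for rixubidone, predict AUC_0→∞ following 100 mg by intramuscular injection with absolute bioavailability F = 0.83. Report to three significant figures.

AUC_0→∞ = F × Dose / CL
        = 0.83 × 100 / 39.4 = 2.1066 mg/L·hr

AUC = 2.11 mg/L·hr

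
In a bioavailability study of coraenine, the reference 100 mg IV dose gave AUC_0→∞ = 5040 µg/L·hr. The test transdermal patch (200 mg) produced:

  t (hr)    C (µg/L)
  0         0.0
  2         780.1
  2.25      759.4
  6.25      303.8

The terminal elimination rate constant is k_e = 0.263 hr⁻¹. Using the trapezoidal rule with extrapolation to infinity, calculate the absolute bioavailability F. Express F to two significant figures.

Trapezoidal AUC_0→6.25 (transdermal patch):
  [0→2]: (0.0+780.1)/2 × 2 = 780.1
  [2→2.25]: (780.1+759.4)/2 × 0.25 = 192.4375
  [2.25→6.25]: (759.4+303.8)/2 × 4 = 2126.4
  Sum = 3098.9375 µg/L·hr
Tail: C_last/k_e = 303.8/0.263 = 1155.133
AUC_0→∞ (transdermal patch) = 3098.9375 + 1155.133 = 4254.0705 µg/L·hr
F = (AUC_ev/D_ev)/(AUC_iv/D_iv) = (4254.0705/200)/(5040/100) = 21.2704/50.4 = 0.4220

F = 0.42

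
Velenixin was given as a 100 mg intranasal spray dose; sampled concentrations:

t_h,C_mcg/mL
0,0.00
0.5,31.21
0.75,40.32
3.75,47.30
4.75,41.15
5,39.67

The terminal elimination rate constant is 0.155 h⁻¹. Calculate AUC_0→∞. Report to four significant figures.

AUC = 458.4 mcg/mL·h

Trapezoidal AUC_0→5:
  [0→0.5]: (0.00+31.21)/2 × 0.5 = 7.8025
  [0.5→0.75]: (31.21+40.32)/2 × 0.25 = 8.94125
  [0.75→3.75]: (40.32+47.30)/2 × 3 = 131.43
  [3.75→4.75]: (47.30+41.15)/2 × 1 = 44.225
  [4.75→5]: (41.15+39.67)/2 × 0.25 = 10.1025
  Sum = 202.50125 mcg/mL·h
Extrapolated tail: C_last / k_e = 39.67 / 0.155 = 255.935
AUC_0→∞ = 202.50125 + 255.935 = 458.43625 mcg/mL·h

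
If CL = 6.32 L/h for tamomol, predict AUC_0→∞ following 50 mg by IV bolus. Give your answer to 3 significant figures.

AUC = 7.91 mg/L·h

AUC_0→∞ = Dose_iv / CL
        = 50 / 6.32 = 7.91139 mg/L·h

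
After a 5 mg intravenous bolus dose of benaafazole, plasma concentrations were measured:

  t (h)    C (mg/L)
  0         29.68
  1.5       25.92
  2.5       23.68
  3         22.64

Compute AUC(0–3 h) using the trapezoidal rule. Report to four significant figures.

Trapezoidal AUC_0→3:
  [0→1.5]: (29.68+25.92)/2 × 1.5 = 41.7
  [1.5→2.5]: (25.92+23.68)/2 × 1 = 24.8
  [2.5→3]: (23.68+22.64)/2 × 0.5 = 11.58
  Sum = 78.08 mg/L·h

AUC = 78.08 mg/L·h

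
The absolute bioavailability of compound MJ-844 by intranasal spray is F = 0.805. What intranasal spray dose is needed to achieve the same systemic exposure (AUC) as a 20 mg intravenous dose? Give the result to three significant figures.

For equal systemic exposure: F × D_ev = D_iv
D_ev = D_iv / F = 20 / 0.805 = 24.8447 mg

D_intranasal = 24.8 mg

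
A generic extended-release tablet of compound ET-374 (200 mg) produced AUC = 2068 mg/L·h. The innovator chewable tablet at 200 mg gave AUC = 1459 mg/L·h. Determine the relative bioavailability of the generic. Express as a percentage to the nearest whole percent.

F_rel = (AUC_test/D_test) / (AUC_ref/D_ref)
      = (2068/200) / (1459/200)
      = 10.34 / 7.295 = 1.4174 = 141.74%

F_rel = 142%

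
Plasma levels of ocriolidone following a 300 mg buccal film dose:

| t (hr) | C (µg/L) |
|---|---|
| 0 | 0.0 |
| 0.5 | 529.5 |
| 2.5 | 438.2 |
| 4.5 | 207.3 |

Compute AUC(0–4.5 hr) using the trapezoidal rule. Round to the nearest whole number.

AUC = 1746 µg/L·hr

Trapezoidal AUC_0→4.5:
  [0→0.5]: (0.0+529.5)/2 × 0.5 = 132.375
  [0.5→2.5]: (529.5+438.2)/2 × 2 = 967.7
  [2.5→4.5]: (438.2+207.3)/2 × 2 = 645.5
  Sum = 1745.575 µg/L·hr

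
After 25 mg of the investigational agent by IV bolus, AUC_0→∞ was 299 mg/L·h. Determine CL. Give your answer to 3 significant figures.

CL = Dose_iv / AUC_0→∞
   = 25 / 299 = 0.083612 L/h

CL = 0.0836 L/h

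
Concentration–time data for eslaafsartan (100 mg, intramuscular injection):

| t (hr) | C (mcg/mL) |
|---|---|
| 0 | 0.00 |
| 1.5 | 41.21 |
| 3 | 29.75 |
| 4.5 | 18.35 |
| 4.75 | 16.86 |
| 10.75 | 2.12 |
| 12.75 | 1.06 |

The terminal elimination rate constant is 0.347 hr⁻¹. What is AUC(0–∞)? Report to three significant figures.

AUC = 188 mcg/mL·hr

Trapezoidal AUC_0→12.75:
  [0→1.5]: (0.00+41.21)/2 × 1.5 = 30.9075
  [1.5→3]: (41.21+29.75)/2 × 1.5 = 53.22
  [3→4.5]: (29.75+18.35)/2 × 1.5 = 36.075
  [4.5→4.75]: (18.35+16.86)/2 × 0.25 = 4.40125
  [4.75→10.75]: (16.86+2.12)/2 × 6 = 56.94
  [10.75→12.75]: (2.12+1.06)/2 × 2 = 3.18
  Sum = 184.72375 mcg/mL·hr
Extrapolated tail: C_last / k_e = 1.06 / 0.347 = 3.055
AUC_0→∞ = 184.72375 + 3.055 = 187.77875 mcg/mL·hr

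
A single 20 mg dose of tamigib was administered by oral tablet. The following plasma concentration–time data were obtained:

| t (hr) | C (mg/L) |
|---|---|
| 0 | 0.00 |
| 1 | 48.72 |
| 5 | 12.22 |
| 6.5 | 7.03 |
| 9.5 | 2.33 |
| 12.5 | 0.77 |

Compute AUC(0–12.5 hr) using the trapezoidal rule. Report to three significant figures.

AUC = 179 mg/L·hr

Trapezoidal AUC_0→12.5:
  [0→1]: (0.00+48.72)/2 × 1 = 24.36
  [1→5]: (48.72+12.22)/2 × 4 = 121.88
  [5→6.5]: (12.22+7.03)/2 × 1.5 = 14.4375
  [6.5→9.5]: (7.03+2.33)/2 × 3 = 14.04
  [9.5→12.5]: (2.33+0.77)/2 × 3 = 4.65
  Sum = 179.3675 mg/L·hr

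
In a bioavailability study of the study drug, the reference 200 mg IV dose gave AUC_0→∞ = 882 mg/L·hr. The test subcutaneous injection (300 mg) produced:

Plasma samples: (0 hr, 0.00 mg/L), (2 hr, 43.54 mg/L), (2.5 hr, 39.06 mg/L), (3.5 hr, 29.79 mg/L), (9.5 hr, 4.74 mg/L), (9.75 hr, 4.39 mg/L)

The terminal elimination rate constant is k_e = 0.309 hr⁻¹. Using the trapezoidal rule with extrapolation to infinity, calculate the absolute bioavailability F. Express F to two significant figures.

F = 0.16

Trapezoidal AUC_0→9.75 (subcutaneous injection):
  [0→2]: (0.00+43.54)/2 × 2 = 43.54
  [2→2.5]: (43.54+39.06)/2 × 0.5 = 20.65
  [2.5→3.5]: (39.06+29.79)/2 × 1 = 34.425
  [3.5→9.5]: (29.79+4.74)/2 × 6 = 103.59
  [9.5→9.75]: (4.74+4.39)/2 × 0.25 = 1.14125
  Sum = 203.34625 mg/L·hr
Tail: C_last/k_e = 4.39/0.309 = 14.207
AUC_0→∞ (subcutaneous injection) = 203.34625 + 14.207 = 217.55325 mg/L·hr
F = (AUC_ev/D_ev)/(AUC_iv/D_iv) = (217.55325/300)/(882/200) = 0.7251775/4.41 = 0.1644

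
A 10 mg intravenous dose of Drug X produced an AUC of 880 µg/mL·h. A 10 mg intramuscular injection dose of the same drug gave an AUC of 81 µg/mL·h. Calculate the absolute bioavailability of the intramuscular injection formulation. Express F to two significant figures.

F = 0.092

F = (AUC_ev / D_ev) / (AUC_iv / D_iv)
  = (81/10) / (880/10)
  = 8.1 / 88 = 0.0920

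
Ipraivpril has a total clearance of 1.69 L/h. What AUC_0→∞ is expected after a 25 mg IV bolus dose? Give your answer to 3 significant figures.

AUC = 14.8 mg/L·h

AUC_0→∞ = Dose_iv / CL
        = 25 / 1.69 = 14.7929 mg/L·h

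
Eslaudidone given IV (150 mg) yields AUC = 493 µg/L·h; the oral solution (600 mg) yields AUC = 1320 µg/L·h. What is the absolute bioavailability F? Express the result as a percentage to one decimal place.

F = 66.9%

F = (AUC_ev / D_ev) / (AUC_iv / D_iv)
  = (1320/600) / (493/150)
  = 2.2 / 3.28667 = 0.6694
  = 66.94%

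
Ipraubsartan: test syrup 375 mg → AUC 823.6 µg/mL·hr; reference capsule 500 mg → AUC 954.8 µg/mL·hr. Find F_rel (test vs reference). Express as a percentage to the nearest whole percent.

F_rel = (AUC_test/D_test) / (AUC_ref/D_ref)
      = (823.6/375) / (954.8/500)
      = 2.19627 / 1.9096 = 1.1501 = 115.01%

F_rel = 115%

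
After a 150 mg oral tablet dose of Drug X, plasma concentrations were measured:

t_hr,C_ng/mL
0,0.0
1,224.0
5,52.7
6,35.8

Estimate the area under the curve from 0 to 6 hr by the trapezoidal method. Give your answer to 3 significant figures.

Trapezoidal AUC_0→6:
  [0→1]: (0.0+224.0)/2 × 1 = 112.0
  [1→5]: (224.0+52.7)/2 × 4 = 553.4
  [5→6]: (52.7+35.8)/2 × 1 = 44.25
  Sum = 709.65 ng/mL·hr

AUC = 710 ng/mL·hr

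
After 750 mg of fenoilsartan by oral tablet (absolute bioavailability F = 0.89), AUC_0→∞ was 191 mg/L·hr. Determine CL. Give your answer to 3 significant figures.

CL = 3.49 L/hr

CL = F × Dose / AUC_0→∞
   = 0.89 × 750 / 191 = 3.49476 L/hr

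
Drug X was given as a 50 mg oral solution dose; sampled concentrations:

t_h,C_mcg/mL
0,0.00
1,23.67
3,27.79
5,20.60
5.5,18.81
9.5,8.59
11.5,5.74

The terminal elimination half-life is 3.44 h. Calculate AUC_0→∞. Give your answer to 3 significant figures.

Trapezoidal AUC_0→11.5:
  [0→1]: (0.00+23.67)/2 × 1 = 11.835
  [1→3]: (23.67+27.79)/2 × 2 = 51.46
  [3→5]: (27.79+20.60)/2 × 2 = 48.39
  [5→5.5]: (20.60+18.81)/2 × 0.5 = 9.8525
  [5.5→9.5]: (18.81+8.59)/2 × 4 = 54.8
  [9.5→11.5]: (8.59+5.74)/2 × 2 = 14.33
  Sum = 190.6675 mcg/mL·h
k_e = ln2 / t½ = 0.693147 / 3.44 = 0.2015 h^-1
Extrapolated tail: C_last / k_e = 5.74 / 0.2015 = 28.486
AUC_0→∞ = 190.6675 + 28.486 = 219.1535 mcg/mL·h

AUC = 219 mcg/mL·h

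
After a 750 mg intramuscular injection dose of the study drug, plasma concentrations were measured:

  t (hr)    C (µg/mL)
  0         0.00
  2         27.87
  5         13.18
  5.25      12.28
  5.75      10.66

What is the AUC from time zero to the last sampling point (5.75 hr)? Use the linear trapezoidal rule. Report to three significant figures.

AUC = 98.4 µg/mL·hr

Trapezoidal AUC_0→5.75:
  [0→2]: (0.00+27.87)/2 × 2 = 27.87
  [2→5]: (27.87+13.18)/2 × 3 = 61.575
  [5→5.25]: (13.18+12.28)/2 × 0.25 = 3.1825
  [5.25→5.75]: (12.28+10.66)/2 × 0.5 = 5.735
  Sum = 98.3625 µg/mL·hr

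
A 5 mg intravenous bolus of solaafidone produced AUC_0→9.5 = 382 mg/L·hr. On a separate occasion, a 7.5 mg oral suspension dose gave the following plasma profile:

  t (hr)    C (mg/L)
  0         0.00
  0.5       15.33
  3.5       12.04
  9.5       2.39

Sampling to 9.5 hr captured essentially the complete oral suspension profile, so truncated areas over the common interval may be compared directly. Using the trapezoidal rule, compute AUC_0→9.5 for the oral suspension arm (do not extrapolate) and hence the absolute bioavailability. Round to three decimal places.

Trapezoidal AUC_0→9.5 (oral suspension):
  [0→0.5]: (0.00+15.33)/2 × 0.5 = 3.8325
  [0.5→3.5]: (15.33+12.04)/2 × 3 = 41.055
  [3.5→9.5]: (12.04+2.39)/2 × 6 = 43.29
  Sum = 88.1775 mg/L·hr
F = (AUC_ev/D_ev)/(AUC_iv/D_iv) = (88.1775/7.5)/(382/5) = 11.757/76.4 = 0.1539

F = 0.154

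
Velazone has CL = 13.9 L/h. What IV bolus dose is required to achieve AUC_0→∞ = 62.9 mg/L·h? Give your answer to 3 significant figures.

Dose = 874 mg

Dose_iv = CL × AUC_0→∞
     = 13.9 × 62.9 = 874.31 mg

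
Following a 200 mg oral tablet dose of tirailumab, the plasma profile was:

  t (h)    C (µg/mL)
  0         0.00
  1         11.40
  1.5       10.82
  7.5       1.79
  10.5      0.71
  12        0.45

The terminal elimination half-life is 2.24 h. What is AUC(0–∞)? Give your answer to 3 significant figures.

Trapezoidal AUC_0→12:
  [0→1]: (0.00+11.40)/2 × 1 = 5.7
  [1→1.5]: (11.40+10.82)/2 × 0.5 = 5.555
  [1.5→7.5]: (10.82+1.79)/2 × 6 = 37.83
  [7.5→10.5]: (1.79+0.71)/2 × 3 = 3.75
  [10.5→12]: (0.71+0.45)/2 × 1.5 = 0.87
  Sum = 53.705 µg/mL·h
k_e = ln2 / t½ = 0.693147 / 2.24 = 0.3094 h^-1
Extrapolated tail: C_last / k_e = 0.45 / 0.3094 = 1.454
AUC_0→∞ = 53.705 + 1.454 = 55.159 µg/mL·h

AUC = 55.2 µg/mL·h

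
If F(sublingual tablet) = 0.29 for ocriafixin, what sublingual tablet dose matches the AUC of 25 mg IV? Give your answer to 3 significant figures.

For equal systemic exposure: F × D_ev = D_iv
D_ev = D_iv / F = 25 / 0.29 = 86.2069 mg

D_sublingual = 86.2 mg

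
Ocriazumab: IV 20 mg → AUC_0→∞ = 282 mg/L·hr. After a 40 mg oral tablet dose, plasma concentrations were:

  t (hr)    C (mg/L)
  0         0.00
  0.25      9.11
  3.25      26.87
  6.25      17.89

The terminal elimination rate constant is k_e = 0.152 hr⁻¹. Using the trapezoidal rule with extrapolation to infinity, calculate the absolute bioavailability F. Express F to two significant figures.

Trapezoidal AUC_0→6.25 (oral tablet):
  [0→0.25]: (0.00+9.11)/2 × 0.25 = 1.13875
  [0.25→3.25]: (9.11+26.87)/2 × 3 = 53.97
  [3.25→6.25]: (26.87+17.89)/2 × 3 = 67.14
  Sum = 122.24875 mg/L·hr
Tail: C_last/k_e = 17.89/0.152 = 117.697
AUC_0→∞ (oral tablet) = 122.24875 + 117.697 = 239.94575 mg/L·hr
F = (AUC_ev/D_ev)/(AUC_iv/D_iv) = (239.94575/40)/(282/20) = 5.99864/14.1 = 0.4254

F = 0.43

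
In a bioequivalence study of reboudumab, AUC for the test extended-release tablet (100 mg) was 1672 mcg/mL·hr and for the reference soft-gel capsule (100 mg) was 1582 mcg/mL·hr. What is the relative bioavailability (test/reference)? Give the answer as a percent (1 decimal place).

F_rel = 105.7%

F_rel = (AUC_test/D_test) / (AUC_ref/D_ref)
      = (1672/100) / (1582/100)
      = 16.72 / 15.82 = 1.0569 = 105.69%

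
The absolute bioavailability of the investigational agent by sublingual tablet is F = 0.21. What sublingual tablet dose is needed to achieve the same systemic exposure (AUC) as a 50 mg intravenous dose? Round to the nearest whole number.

For equal systemic exposure: F × D_ev = D_iv
D_ev = D_iv / F = 50 / 0.21 = 238.095 mg

D_sublingual = 238 mg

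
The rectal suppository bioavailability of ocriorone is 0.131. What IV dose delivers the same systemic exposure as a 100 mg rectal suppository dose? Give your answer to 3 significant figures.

Systemic exposure from an extravascular dose = F × D_ev, so the equivalent IV dose is F × D_ev.
D_iv = F × D_ev = 0.131 × 100 = 13.1 mg

D_iv = 13.1 mg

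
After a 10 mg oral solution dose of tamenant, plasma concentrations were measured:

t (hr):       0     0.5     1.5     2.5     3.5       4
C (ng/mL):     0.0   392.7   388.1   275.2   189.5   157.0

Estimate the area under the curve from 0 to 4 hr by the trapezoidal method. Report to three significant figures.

AUC = 1140 ng/mL·hr

Trapezoidal AUC_0→4:
  [0→0.5]: (0.0+392.7)/2 × 0.5 = 98.175
  [0.5→1.5]: (392.7+388.1)/2 × 1 = 390.4
  [1.5→2.5]: (388.1+275.2)/2 × 1 = 331.65
  [2.5→3.5]: (275.2+189.5)/2 × 1 = 232.35
  [3.5→4]: (189.5+157.0)/2 × 0.5 = 86.625
  Sum = 1139.2 ng/mL·hr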